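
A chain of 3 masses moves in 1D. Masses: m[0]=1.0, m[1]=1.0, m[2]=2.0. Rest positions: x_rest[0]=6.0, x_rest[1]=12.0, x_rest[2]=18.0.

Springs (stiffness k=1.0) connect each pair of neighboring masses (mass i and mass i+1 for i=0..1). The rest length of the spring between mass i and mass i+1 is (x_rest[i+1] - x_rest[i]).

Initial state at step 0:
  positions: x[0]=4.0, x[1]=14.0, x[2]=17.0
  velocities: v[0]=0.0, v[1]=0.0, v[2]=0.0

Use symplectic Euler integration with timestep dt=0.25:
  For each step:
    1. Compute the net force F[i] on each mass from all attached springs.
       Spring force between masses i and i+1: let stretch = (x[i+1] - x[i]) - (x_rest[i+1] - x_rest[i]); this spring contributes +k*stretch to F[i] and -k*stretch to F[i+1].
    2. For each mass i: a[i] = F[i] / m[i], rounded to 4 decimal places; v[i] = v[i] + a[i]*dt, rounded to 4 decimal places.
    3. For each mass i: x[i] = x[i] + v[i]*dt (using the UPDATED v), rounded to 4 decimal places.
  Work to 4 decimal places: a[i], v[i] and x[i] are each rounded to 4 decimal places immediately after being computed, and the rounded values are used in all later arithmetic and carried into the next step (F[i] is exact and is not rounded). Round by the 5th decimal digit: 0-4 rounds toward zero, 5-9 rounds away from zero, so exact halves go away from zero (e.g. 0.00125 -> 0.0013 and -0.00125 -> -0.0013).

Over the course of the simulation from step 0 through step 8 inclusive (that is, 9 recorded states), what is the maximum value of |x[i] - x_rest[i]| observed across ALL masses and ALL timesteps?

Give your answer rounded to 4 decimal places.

Answer: 3.0792

Derivation:
Step 0: x=[4.0000 14.0000 17.0000] v=[0.0000 0.0000 0.0000]
Step 1: x=[4.2500 13.5625 17.0938] v=[1.0000 -1.7500 0.3750]
Step 2: x=[4.7070 12.7637 17.2647] v=[1.8281 -3.1953 0.6836]
Step 3: x=[5.2926 11.7427 17.4825] v=[2.3423 -4.0842 0.8710]
Step 4: x=[5.9063 10.6773 17.7084] v=[2.4548 -4.2618 0.9035]
Step 5: x=[6.4432 9.7531 17.9021] v=[2.1476 -3.6968 0.7746]
Step 6: x=[6.8120 9.1314 18.0286] v=[1.4751 -2.4870 0.5060]
Step 7: x=[6.9508 8.9208 18.0646] v=[0.5550 -0.8426 0.1439]
Step 8: x=[6.8377 9.1585 18.0023] v=[-0.4525 0.9509 -0.2491]
Max displacement = 3.0792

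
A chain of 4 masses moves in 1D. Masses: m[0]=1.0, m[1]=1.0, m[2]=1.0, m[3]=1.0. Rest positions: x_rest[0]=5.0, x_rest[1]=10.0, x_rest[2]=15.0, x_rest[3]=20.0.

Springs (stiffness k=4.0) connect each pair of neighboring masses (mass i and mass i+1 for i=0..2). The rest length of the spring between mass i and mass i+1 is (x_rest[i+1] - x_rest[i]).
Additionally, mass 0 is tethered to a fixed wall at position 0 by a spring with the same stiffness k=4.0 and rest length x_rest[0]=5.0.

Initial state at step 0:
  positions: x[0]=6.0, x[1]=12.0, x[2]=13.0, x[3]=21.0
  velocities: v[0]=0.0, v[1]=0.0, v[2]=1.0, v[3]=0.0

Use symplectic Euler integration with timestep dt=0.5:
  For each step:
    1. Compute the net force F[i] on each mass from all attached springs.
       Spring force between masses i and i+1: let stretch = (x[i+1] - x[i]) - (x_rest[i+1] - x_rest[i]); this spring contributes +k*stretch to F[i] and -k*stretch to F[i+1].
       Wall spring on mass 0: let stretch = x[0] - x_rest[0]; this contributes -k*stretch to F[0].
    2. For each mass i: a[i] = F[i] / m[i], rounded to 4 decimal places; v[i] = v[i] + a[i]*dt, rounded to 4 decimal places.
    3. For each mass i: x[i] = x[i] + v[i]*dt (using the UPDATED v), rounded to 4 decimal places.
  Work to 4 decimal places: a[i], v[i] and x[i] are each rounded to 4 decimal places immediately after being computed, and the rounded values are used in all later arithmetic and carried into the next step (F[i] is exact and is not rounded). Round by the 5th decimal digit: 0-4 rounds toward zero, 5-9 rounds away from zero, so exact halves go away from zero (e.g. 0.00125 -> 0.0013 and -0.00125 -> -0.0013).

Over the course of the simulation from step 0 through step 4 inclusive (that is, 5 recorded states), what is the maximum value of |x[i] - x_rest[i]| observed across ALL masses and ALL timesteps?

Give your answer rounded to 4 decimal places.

Step 0: x=[6.0000 12.0000 13.0000 21.0000] v=[0.0000 0.0000 1.0000 0.0000]
Step 1: x=[6.0000 7.0000 20.5000 18.0000] v=[0.0000 -10.0000 15.0000 -6.0000]
Step 2: x=[1.0000 14.5000 12.0000 22.5000] v=[-10.0000 15.0000 -17.0000 9.0000]
Step 3: x=[8.5000 6.0000 16.5000 21.5000] v=[15.0000 -17.0000 9.0000 -2.0000]
Step 4: x=[5.0000 10.5000 15.5000 20.5000] v=[-7.0000 9.0000 -2.0000 -2.0000]
Max displacement = 5.5000

Answer: 5.5000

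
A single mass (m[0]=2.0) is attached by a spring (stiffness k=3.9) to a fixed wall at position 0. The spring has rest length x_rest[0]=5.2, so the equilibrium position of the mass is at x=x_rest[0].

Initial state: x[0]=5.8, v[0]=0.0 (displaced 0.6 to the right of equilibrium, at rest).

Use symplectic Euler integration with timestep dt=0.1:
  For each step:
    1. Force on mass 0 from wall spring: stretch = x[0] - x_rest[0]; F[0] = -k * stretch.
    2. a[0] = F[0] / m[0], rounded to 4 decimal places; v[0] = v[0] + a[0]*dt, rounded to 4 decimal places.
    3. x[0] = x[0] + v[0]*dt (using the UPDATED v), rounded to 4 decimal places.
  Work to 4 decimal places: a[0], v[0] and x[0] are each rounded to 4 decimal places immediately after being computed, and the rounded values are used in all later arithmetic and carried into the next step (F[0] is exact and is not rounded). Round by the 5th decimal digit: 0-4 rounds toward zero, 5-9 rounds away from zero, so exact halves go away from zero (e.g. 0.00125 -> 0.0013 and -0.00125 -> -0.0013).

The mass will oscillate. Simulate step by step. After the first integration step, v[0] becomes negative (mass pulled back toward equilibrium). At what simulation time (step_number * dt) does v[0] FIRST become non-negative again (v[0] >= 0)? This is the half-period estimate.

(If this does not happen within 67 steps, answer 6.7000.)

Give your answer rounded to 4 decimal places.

Step 0: x=[5.8000] v=[0.0000]
Step 1: x=[5.7883] v=[-0.1170]
Step 2: x=[5.7651] v=[-0.2317]
Step 3: x=[5.7309] v=[-0.3419]
Step 4: x=[5.6864] v=[-0.4454]
Step 5: x=[5.6324] v=[-0.5403]
Step 6: x=[5.5699] v=[-0.6246]
Step 7: x=[5.5002] v=[-0.6967]
Step 8: x=[5.4247] v=[-0.7552]
Step 9: x=[5.3448] v=[-0.7990]
Step 10: x=[5.2621] v=[-0.8272]
Step 11: x=[5.1782] v=[-0.8393]
Step 12: x=[5.0947] v=[-0.8351]
Step 13: x=[5.0132] v=[-0.8146]
Step 14: x=[4.9354] v=[-0.7782]
Step 15: x=[4.8627] v=[-0.7266]
Step 16: x=[4.7966] v=[-0.6608]
Step 17: x=[4.7384] v=[-0.5821]
Step 18: x=[4.6892] v=[-0.4921]
Step 19: x=[4.6500] v=[-0.3925]
Step 20: x=[4.6215] v=[-0.2853]
Step 21: x=[4.6043] v=[-0.1725]
Step 22: x=[4.5987] v=[-0.0563]
Step 23: x=[4.6048] v=[0.0610]
First v>=0 after going negative at step 23, time=2.3000

Answer: 2.3000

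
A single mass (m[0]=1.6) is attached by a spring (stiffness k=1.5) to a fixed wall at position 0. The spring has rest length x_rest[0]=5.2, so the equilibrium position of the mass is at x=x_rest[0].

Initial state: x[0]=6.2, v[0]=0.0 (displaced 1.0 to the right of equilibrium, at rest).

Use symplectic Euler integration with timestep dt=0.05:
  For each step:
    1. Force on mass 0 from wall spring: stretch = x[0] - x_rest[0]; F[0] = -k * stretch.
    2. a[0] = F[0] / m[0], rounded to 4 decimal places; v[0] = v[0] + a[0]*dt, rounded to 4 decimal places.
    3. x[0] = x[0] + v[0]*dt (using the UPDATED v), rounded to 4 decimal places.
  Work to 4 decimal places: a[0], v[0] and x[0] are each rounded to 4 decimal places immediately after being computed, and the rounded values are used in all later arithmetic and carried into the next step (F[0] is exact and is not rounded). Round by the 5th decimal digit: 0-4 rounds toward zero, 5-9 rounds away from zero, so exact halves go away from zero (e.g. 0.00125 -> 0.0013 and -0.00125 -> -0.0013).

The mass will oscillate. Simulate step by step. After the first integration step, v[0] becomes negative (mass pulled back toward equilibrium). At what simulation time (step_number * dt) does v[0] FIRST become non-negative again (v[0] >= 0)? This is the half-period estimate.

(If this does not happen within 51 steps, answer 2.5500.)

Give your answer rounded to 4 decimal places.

Step 0: x=[6.2000] v=[0.0000]
Step 1: x=[6.1977] v=[-0.0469]
Step 2: x=[6.1930] v=[-0.0937]
Step 3: x=[6.1860] v=[-0.1402]
Step 4: x=[6.1767] v=[-0.1864]
Step 5: x=[6.1651] v=[-0.2322]
Step 6: x=[6.1512] v=[-0.2774]
Step 7: x=[6.1351] v=[-0.3220]
Step 8: x=[6.1168] v=[-0.3658]
Step 9: x=[6.0964] v=[-0.4088]
Step 10: x=[6.0739] v=[-0.4508]
Step 11: x=[6.0493] v=[-0.4918]
Step 12: x=[6.0227] v=[-0.5316]
Step 13: x=[5.9942] v=[-0.5702]
Step 14: x=[5.9638] v=[-0.6074]
Step 15: x=[5.9316] v=[-0.6432]
Step 16: x=[5.8977] v=[-0.6775]
Step 17: x=[5.8622] v=[-0.7102]
Step 18: x=[5.8251] v=[-0.7412]
Step 19: x=[5.7866] v=[-0.7705]
Step 20: x=[5.7467] v=[-0.7980]
Step 21: x=[5.7055] v=[-0.8236]
Step 22: x=[5.6631] v=[-0.8473]
Step 23: x=[5.6197] v=[-0.8690]
Step 24: x=[5.5753] v=[-0.8887]
Step 25: x=[5.5300] v=[-0.9063]
Step 26: x=[5.4839] v=[-0.9218]
Step 27: x=[5.4371] v=[-0.9351]
Step 28: x=[5.3898] v=[-0.9462]
Step 29: x=[5.3420] v=[-0.9551]
Step 30: x=[5.2939] v=[-0.9618]
Step 31: x=[5.2456] v=[-0.9662]
Step 32: x=[5.1972] v=[-0.9683]
Step 33: x=[5.1488] v=[-0.9682]
Step 34: x=[5.1005] v=[-0.9658]
Step 35: x=[5.0524] v=[-0.9611]
Step 36: x=[5.0047] v=[-0.9542]
Step 37: x=[4.9575] v=[-0.9450]
Step 38: x=[4.9108] v=[-0.9336]
Step 39: x=[4.8648] v=[-0.9200]
Step 40: x=[4.8196] v=[-0.9043]
Step 41: x=[4.7753] v=[-0.8865]
Step 42: x=[4.7320] v=[-0.8666]
Step 43: x=[4.6898] v=[-0.8447]
Step 44: x=[4.6488] v=[-0.8208]
Step 45: x=[4.6091] v=[-0.7950]
Step 46: x=[4.5707] v=[-0.7673]
Step 47: x=[4.5338] v=[-0.7378]
Step 48: x=[4.4985] v=[-0.7066]
Step 49: x=[4.4648] v=[-0.6737]
Step 50: x=[4.4328] v=[-0.6392]
Step 51: x=[4.4026] v=[-0.6032]
v[0] did not become non-negative within 51 steps; using fallback time=2.5500

Answer: 2.5500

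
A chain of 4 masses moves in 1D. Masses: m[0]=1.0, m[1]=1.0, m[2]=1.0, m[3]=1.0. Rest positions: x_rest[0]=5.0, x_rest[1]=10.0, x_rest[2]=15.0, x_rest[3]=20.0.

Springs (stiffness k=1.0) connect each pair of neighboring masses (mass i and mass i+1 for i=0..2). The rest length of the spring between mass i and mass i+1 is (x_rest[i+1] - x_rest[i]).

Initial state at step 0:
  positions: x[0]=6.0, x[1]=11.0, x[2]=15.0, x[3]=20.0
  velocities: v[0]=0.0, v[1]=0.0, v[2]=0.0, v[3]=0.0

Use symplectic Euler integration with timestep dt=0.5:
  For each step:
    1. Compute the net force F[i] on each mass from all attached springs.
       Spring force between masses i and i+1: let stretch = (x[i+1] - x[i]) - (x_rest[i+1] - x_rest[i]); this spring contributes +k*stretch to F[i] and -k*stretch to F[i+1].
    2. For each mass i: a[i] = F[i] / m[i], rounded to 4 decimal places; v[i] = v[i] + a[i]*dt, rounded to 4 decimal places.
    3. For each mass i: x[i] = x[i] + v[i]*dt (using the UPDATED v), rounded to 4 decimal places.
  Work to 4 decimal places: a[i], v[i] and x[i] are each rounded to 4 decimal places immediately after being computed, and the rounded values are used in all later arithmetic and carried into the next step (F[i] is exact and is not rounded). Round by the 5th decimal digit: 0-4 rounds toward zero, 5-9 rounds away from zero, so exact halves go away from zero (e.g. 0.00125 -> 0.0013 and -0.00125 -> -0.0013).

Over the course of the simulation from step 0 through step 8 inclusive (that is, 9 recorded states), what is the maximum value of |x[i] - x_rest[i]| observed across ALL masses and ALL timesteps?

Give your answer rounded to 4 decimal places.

Step 0: x=[6.0000 11.0000 15.0000 20.0000] v=[0.0000 0.0000 0.0000 0.0000]
Step 1: x=[6.0000 10.7500 15.2500 20.0000] v=[0.0000 -0.5000 0.5000 0.0000]
Step 2: x=[5.9375 10.4375 15.5625 20.0625] v=[-0.1250 -0.6250 0.6250 0.1250]
Step 3: x=[5.7500 10.2813 15.7188 20.2500] v=[-0.3750 -0.3125 0.3125 0.3750]
Step 4: x=[5.4453 10.3516 15.6485 20.5547] v=[-0.6094 0.1406 -0.1407 0.6094]
Step 5: x=[5.1172 10.5196 15.4805 20.8829] v=[-0.6563 0.3359 -0.3361 0.6563]
Step 6: x=[4.8897 10.5772 15.4228 21.1105] v=[-0.4551 0.1152 -0.1154 0.4551]
Step 7: x=[4.8340 10.4243 15.5757 21.1662] v=[-0.1114 -0.3058 0.3057 0.1113]
Step 8: x=[4.9259 10.1617 15.8384 21.0742] v=[0.1838 -0.5253 0.5253 -0.1840]
Max displacement = 1.1662

Answer: 1.1662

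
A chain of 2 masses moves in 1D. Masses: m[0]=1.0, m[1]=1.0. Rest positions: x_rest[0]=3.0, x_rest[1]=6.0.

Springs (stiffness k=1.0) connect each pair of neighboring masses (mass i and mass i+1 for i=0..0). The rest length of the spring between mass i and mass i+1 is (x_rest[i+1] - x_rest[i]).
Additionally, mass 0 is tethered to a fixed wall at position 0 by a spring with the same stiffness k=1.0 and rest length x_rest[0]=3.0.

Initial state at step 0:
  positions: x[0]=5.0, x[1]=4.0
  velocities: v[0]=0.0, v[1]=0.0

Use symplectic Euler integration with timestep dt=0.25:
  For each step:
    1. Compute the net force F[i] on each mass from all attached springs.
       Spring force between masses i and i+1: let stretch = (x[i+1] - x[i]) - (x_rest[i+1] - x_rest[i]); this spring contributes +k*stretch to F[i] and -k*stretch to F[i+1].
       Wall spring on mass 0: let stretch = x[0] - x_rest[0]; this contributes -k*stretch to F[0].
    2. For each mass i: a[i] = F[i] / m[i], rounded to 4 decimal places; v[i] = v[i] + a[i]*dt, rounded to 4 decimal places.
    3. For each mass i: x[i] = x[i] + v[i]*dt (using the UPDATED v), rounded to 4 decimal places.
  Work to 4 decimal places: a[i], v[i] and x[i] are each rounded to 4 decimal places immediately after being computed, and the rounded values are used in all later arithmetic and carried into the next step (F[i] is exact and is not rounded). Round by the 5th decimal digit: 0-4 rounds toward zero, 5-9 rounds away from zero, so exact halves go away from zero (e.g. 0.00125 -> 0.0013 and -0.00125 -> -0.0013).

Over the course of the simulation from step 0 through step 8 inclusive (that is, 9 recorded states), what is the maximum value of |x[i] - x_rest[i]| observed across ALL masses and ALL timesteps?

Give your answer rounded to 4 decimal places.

Answer: 2.5189

Derivation:
Step 0: x=[5.0000 4.0000] v=[0.0000 0.0000]
Step 1: x=[4.6250 4.2500] v=[-1.5000 1.0000]
Step 2: x=[3.9375 4.7110] v=[-2.7500 1.8438]
Step 3: x=[3.0523 5.3111] v=[-3.5410 2.4004]
Step 4: x=[2.1175 5.9575] v=[-3.7394 2.5857]
Step 5: x=[1.2903 6.5514] v=[-3.3088 2.3757]
Step 6: x=[0.7113 7.0040] v=[-2.3161 1.8104]
Step 7: x=[0.4811 7.2508] v=[-0.9208 0.9872]
Step 8: x=[0.6440 7.2620] v=[0.6514 0.0448]
Max displacement = 2.5189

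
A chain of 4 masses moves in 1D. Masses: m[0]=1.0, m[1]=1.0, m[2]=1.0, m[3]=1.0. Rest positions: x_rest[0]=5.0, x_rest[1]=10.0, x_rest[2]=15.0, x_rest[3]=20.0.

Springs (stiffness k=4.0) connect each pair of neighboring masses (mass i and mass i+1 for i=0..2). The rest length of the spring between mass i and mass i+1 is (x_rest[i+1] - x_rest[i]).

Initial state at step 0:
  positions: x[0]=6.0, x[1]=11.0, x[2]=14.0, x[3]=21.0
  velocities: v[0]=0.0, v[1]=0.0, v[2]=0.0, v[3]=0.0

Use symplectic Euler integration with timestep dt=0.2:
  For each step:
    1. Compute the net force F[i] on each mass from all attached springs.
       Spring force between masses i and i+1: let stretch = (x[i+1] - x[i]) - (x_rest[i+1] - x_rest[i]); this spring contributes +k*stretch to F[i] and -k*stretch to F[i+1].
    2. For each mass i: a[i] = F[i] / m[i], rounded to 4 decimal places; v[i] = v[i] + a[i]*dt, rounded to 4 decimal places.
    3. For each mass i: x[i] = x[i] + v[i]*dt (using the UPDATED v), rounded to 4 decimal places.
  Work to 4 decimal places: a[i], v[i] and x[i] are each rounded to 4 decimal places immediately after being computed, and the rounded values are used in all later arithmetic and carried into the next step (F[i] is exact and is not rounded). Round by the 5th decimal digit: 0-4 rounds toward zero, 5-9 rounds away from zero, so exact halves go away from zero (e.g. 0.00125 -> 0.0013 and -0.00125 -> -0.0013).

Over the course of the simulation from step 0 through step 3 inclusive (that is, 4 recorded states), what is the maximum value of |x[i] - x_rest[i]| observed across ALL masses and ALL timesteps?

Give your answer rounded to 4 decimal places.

Answer: 1.4596

Derivation:
Step 0: x=[6.0000 11.0000 14.0000 21.0000] v=[0.0000 0.0000 0.0000 0.0000]
Step 1: x=[6.0000 10.6800 14.6400 20.6800] v=[0.0000 -1.6000 3.2000 -1.6000]
Step 2: x=[5.9488 10.2448 15.6128 20.1936] v=[-0.2560 -2.1760 4.8640 -2.4320]
Step 3: x=[5.7850 9.9811 16.4596 19.7743] v=[-0.8192 -1.3184 4.2342 -2.0966]
Max displacement = 1.4596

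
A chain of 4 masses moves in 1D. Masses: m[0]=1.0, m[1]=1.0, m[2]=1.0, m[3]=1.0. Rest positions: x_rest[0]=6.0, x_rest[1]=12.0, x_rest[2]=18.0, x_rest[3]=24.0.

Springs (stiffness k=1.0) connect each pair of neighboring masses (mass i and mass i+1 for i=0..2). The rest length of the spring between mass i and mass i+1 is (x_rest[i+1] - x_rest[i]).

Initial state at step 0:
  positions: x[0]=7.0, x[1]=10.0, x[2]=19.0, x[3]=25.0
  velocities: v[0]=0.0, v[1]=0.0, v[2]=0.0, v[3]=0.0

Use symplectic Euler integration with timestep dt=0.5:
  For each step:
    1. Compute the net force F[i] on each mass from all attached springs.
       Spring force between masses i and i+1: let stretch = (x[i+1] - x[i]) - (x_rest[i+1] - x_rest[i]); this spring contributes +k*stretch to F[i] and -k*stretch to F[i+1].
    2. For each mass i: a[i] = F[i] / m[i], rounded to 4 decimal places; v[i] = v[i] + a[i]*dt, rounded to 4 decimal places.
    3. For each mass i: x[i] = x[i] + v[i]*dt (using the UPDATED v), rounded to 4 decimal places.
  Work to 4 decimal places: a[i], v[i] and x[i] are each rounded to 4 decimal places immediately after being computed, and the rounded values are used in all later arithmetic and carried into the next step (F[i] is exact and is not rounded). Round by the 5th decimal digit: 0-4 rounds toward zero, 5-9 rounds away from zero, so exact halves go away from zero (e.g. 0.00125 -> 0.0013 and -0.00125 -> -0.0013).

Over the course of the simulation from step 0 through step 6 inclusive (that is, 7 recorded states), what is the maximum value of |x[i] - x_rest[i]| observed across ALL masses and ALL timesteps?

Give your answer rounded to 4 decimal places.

Step 0: x=[7.0000 10.0000 19.0000 25.0000] v=[0.0000 0.0000 0.0000 0.0000]
Step 1: x=[6.2500 11.5000 18.2500 25.0000] v=[-1.5000 3.0000 -1.5000 0.0000]
Step 2: x=[5.3125 13.3750 17.5000 24.8125] v=[-1.8750 3.7500 -1.5000 -0.3750]
Step 3: x=[4.8906 14.2657 17.5469 24.2969] v=[-0.8438 1.7813 0.0938 -1.0313]
Step 4: x=[5.3125 13.6329 18.4610 23.5938] v=[0.8438 -1.2657 1.8282 -1.4063]
Step 5: x=[6.3145 12.1270 19.4513 23.1075] v=[2.0040 -3.0119 1.9806 -0.9727]
Step 6: x=[7.2697 10.9990 19.5246 23.2071] v=[1.9103 -2.2560 0.1466 0.1992]
Max displacement = 2.2657

Answer: 2.2657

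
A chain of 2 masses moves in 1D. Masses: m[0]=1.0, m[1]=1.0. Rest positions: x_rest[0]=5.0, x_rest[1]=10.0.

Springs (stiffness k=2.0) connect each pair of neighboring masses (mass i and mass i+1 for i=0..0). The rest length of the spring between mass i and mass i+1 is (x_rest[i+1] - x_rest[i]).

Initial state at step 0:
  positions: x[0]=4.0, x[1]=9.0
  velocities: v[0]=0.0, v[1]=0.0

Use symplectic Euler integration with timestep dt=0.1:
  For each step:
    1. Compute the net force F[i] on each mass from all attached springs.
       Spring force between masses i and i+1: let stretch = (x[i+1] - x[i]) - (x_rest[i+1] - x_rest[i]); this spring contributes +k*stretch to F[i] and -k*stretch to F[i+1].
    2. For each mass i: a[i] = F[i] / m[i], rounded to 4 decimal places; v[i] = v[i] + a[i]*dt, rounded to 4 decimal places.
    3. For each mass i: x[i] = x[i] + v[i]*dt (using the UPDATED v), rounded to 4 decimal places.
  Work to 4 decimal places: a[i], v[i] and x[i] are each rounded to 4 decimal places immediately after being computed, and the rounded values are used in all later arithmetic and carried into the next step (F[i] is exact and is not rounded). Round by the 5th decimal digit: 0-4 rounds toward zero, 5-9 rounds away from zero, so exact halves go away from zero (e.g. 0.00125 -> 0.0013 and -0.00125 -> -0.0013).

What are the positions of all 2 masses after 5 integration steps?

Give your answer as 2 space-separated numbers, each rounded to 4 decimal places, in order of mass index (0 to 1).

Answer: 4.0000 9.0000

Derivation:
Step 0: x=[4.0000 9.0000] v=[0.0000 0.0000]
Step 1: x=[4.0000 9.0000] v=[0.0000 0.0000]
Step 2: x=[4.0000 9.0000] v=[0.0000 0.0000]
Step 3: x=[4.0000 9.0000] v=[0.0000 0.0000]
Step 4: x=[4.0000 9.0000] v=[0.0000 0.0000]
Step 5: x=[4.0000 9.0000] v=[0.0000 0.0000]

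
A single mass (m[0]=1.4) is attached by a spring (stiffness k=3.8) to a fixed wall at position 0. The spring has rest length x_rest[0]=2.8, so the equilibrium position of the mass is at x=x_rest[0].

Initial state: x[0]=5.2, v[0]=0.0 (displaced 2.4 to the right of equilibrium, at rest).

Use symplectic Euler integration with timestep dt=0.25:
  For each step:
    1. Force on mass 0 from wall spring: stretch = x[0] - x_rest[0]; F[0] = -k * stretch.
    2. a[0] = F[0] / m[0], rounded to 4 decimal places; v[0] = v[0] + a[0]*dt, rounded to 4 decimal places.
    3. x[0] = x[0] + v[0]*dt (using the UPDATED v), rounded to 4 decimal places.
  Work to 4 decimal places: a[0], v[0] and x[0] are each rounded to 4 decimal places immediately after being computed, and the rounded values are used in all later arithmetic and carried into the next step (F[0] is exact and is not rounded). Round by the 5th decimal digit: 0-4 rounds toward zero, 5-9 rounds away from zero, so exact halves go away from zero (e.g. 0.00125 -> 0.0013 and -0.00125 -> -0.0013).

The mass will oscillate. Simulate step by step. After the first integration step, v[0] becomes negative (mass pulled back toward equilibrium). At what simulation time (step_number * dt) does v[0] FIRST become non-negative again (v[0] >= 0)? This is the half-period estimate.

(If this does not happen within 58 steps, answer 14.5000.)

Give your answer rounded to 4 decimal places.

Answer: 2.0000

Derivation:
Step 0: x=[5.2000] v=[0.0000]
Step 1: x=[4.7929] v=[-1.6286]
Step 2: x=[4.0477] v=[-2.9809]
Step 3: x=[3.0908] v=[-3.8276]
Step 4: x=[2.0846] v=[-4.0249]
Step 5: x=[1.1997] v=[-3.5395]
Step 6: x=[0.5863] v=[-2.4536]
Step 7: x=[0.3484] v=[-0.9515]
Step 8: x=[0.5264] v=[0.7121]
First v>=0 after going negative at step 8, time=2.0000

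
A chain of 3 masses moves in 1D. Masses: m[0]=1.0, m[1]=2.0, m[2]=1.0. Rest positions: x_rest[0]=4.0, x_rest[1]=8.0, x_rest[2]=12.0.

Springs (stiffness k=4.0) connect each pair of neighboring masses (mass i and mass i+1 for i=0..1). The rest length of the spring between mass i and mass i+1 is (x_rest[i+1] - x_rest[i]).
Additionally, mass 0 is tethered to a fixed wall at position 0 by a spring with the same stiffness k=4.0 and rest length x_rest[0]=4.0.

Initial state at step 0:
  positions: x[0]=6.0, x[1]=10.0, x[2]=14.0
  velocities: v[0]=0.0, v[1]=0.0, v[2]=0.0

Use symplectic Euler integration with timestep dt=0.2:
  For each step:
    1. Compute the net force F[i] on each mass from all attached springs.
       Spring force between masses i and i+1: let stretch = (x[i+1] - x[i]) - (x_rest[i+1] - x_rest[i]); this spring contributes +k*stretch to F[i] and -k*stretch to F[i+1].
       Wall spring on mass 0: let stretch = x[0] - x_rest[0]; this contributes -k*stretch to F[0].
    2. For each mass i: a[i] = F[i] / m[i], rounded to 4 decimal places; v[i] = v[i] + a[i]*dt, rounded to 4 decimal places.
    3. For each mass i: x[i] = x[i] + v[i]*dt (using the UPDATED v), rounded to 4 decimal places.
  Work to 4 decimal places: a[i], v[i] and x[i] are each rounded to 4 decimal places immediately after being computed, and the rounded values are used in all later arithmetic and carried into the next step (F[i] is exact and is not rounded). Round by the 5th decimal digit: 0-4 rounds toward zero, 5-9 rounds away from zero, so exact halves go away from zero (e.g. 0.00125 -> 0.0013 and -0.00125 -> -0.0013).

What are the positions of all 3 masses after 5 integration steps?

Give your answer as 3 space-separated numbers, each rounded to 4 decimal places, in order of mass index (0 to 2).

Answer: 3.8704 9.4030 13.9076

Derivation:
Step 0: x=[6.0000 10.0000 14.0000] v=[0.0000 0.0000 0.0000]
Step 1: x=[5.6800 10.0000 14.0000] v=[-1.6000 0.0000 0.0000]
Step 2: x=[5.1424 9.9744 14.0000] v=[-2.6880 -0.1280 0.0000]
Step 3: x=[4.5551 9.8843 13.9959] v=[-2.9363 -0.4506 -0.0205]
Step 4: x=[4.0917 9.6968 13.9739] v=[-2.3170 -0.9376 -0.1098]
Step 5: x=[3.8704 9.4030 13.9076] v=[-1.1063 -1.4688 -0.3315]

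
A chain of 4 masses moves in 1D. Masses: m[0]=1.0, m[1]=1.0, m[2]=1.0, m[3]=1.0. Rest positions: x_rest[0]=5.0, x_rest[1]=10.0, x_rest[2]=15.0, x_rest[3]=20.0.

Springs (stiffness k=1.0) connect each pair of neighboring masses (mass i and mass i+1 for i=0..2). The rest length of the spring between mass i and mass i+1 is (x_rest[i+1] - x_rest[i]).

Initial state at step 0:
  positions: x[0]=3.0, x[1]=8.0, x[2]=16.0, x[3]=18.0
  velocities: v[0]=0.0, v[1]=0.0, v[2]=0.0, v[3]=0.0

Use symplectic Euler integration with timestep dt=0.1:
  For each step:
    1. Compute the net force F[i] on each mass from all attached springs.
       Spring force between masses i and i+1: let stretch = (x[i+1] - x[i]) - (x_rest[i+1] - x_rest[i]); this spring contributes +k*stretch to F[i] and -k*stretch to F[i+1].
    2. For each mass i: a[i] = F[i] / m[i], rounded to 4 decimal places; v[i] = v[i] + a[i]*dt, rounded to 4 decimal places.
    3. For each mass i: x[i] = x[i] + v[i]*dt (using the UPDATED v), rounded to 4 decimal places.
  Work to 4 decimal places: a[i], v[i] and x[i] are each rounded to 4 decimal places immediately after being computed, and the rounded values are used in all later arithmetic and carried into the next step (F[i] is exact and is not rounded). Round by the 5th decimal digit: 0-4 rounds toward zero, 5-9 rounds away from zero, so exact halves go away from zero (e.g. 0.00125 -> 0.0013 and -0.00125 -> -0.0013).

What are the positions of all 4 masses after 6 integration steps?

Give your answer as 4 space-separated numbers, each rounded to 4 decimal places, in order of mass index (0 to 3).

Step 0: x=[3.0000 8.0000 16.0000 18.0000] v=[0.0000 0.0000 0.0000 0.0000]
Step 1: x=[3.0000 8.0300 15.9400 18.0300] v=[0.0000 0.3000 -0.6000 0.3000]
Step 2: x=[3.0003 8.0888 15.8218 18.0891] v=[0.0030 0.5880 -1.1820 0.5910]
Step 3: x=[3.0015 8.1741 15.6489 18.1755] v=[0.0119 0.8525 -1.7286 0.8643]
Step 4: x=[3.0044 8.2824 15.4266 18.2867] v=[0.0292 1.0827 -2.2234 1.1116]
Step 5: x=[3.0101 8.4093 15.1614 18.4193] v=[0.0570 1.2693 -2.6518 1.3256]
Step 6: x=[3.0198 8.5498 14.8613 18.5693] v=[0.0969 1.4046 -3.0012 1.4998]

Answer: 3.0198 8.5498 14.8613 18.5693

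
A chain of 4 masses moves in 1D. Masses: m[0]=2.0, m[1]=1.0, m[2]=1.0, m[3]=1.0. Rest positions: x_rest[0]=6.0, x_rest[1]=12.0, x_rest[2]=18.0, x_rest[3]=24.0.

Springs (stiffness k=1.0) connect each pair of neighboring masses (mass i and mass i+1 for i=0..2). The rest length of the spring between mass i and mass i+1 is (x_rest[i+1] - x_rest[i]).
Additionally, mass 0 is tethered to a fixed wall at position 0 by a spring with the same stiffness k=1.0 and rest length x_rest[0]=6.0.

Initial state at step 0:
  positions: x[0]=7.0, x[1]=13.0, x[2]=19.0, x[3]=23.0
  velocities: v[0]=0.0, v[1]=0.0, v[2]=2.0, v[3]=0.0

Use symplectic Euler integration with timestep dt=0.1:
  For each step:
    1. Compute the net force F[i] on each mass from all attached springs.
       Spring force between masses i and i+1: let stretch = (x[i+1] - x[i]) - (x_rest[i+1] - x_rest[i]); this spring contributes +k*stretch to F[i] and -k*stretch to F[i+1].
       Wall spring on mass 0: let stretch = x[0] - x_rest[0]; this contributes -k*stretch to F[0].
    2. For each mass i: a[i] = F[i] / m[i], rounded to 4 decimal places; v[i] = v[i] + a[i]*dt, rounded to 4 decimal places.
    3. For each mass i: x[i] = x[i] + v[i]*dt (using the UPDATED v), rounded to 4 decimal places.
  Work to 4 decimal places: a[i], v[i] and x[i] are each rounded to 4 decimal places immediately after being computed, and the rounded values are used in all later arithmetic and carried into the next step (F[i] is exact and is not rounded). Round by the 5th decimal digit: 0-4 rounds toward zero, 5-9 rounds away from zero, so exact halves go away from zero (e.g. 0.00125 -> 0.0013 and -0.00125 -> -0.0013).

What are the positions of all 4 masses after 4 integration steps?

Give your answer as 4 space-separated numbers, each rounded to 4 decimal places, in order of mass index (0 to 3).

Step 0: x=[7.0000 13.0000 19.0000 23.0000] v=[0.0000 0.0000 2.0000 0.0000]
Step 1: x=[6.9950 13.0000 19.1800 23.0200] v=[-0.0500 0.0000 1.8000 0.2000]
Step 2: x=[6.9851 13.0018 19.3366 23.0616] v=[-0.0995 0.0175 1.5660 0.4160]
Step 3: x=[6.9703 13.0067 19.4671 23.1260] v=[-0.1479 0.0493 1.3050 0.6435]
Step 4: x=[6.9508 13.0159 19.5696 23.2138] v=[-0.1946 0.0917 1.0249 0.8776]

Answer: 6.9508 13.0159 19.5696 23.2138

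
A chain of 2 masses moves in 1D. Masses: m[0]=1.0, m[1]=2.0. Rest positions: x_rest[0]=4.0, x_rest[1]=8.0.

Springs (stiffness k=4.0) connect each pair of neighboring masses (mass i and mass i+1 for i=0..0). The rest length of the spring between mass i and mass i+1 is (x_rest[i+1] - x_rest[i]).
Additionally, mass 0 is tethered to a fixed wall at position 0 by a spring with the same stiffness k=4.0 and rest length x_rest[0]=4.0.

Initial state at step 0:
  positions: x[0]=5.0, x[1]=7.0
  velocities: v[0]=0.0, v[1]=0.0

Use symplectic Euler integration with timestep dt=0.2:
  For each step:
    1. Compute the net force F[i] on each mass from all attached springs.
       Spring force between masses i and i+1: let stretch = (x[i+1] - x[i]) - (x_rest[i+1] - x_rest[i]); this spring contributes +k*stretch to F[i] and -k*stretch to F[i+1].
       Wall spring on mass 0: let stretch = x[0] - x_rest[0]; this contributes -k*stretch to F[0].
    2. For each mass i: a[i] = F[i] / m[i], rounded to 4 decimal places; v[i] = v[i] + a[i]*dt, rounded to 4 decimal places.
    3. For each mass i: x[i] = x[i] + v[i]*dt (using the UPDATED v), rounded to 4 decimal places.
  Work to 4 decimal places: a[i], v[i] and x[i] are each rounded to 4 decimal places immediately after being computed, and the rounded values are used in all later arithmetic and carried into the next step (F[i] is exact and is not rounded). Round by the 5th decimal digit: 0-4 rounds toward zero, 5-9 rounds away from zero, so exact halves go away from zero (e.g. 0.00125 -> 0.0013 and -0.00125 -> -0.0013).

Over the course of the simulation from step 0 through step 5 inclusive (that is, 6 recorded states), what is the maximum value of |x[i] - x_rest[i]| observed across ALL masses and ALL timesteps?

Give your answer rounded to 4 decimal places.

Step 0: x=[5.0000 7.0000] v=[0.0000 0.0000]
Step 1: x=[4.5200 7.1600] v=[-2.4000 0.8000]
Step 2: x=[3.7392 7.4288] v=[-3.9040 1.3440]
Step 3: x=[2.9505 7.7224] v=[-3.9437 1.4682]
Step 4: x=[2.4532 7.9543] v=[-2.4866 1.1594]
Step 5: x=[2.4435 8.0661] v=[-0.0483 0.5590]
Max displacement = 1.5565

Answer: 1.5565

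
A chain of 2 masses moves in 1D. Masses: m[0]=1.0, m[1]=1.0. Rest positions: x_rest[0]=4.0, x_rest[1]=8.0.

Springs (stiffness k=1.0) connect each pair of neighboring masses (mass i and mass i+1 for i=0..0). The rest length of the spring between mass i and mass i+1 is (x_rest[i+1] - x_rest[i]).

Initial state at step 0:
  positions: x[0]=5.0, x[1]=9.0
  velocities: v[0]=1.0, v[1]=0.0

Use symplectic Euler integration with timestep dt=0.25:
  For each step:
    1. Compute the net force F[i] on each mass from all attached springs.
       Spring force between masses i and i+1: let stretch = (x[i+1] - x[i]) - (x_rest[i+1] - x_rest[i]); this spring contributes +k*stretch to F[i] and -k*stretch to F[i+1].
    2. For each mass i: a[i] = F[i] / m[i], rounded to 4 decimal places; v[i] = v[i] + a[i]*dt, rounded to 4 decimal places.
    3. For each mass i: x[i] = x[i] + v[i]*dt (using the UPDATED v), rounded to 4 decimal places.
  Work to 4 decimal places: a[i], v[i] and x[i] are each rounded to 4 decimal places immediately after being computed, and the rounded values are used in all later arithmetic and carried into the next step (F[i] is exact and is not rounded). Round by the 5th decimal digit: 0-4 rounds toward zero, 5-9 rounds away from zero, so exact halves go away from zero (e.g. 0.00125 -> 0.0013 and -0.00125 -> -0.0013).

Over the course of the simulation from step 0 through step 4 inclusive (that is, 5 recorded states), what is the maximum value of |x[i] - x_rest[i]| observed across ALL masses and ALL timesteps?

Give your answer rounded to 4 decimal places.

Step 0: x=[5.0000 9.0000] v=[1.0000 0.0000]
Step 1: x=[5.2500 9.0000] v=[1.0000 0.0000]
Step 2: x=[5.4844 9.0156] v=[0.9375 0.0625]
Step 3: x=[5.6895 9.0605] v=[0.8203 0.1797]
Step 4: x=[5.8553 9.1448] v=[0.6631 0.3370]
Max displacement = 1.8553

Answer: 1.8553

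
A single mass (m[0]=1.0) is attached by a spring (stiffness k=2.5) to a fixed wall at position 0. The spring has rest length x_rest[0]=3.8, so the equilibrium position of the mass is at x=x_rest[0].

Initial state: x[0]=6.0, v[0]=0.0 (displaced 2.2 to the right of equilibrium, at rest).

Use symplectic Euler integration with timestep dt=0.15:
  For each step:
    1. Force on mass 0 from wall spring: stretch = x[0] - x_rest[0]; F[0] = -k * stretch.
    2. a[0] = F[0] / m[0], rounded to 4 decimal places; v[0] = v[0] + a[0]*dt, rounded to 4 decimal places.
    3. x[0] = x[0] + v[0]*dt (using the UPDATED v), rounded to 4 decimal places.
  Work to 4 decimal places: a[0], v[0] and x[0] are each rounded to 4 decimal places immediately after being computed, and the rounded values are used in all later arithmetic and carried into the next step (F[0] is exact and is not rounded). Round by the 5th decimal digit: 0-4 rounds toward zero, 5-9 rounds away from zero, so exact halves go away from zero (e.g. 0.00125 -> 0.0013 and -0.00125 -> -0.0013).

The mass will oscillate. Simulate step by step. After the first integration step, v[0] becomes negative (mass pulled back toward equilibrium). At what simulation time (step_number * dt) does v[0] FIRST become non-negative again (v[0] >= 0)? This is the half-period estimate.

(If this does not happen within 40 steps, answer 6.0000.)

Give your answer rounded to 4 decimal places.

Answer: 2.1000

Derivation:
Step 0: x=[6.0000] v=[0.0000]
Step 1: x=[5.8763] v=[-0.8250]
Step 2: x=[5.6358] v=[-1.6036]
Step 3: x=[5.2920] v=[-2.2920]
Step 4: x=[4.8643] v=[-2.8515]
Step 5: x=[4.3767] v=[-3.2506]
Step 6: x=[3.8567] v=[-3.4669]
Step 7: x=[3.3335] v=[-3.4882]
Step 8: x=[2.8365] v=[-3.3133]
Step 9: x=[2.3937] v=[-2.9520]
Step 10: x=[2.0300] v=[-2.4246]
Step 11: x=[1.7659] v=[-1.7609]
Step 12: x=[1.6162] v=[-0.9981]
Step 13: x=[1.5893] v=[-0.1792]
Step 14: x=[1.6868] v=[0.6498]
First v>=0 after going negative at step 14, time=2.1000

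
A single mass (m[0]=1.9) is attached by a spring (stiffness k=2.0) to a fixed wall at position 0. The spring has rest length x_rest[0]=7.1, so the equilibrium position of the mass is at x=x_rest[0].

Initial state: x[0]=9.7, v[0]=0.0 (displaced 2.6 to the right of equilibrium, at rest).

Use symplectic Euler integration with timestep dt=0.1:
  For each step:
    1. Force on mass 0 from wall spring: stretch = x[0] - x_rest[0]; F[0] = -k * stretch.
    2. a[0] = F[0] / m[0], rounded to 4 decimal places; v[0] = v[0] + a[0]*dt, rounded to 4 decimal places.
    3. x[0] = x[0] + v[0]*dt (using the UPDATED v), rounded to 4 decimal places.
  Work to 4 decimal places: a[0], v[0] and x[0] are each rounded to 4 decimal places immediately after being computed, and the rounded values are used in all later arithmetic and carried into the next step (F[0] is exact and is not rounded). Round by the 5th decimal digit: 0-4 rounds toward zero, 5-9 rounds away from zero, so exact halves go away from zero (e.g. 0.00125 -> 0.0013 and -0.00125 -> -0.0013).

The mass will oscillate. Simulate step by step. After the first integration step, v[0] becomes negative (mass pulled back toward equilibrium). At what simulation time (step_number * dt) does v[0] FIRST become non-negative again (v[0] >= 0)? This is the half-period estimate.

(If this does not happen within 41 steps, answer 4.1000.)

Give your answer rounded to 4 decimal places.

Answer: 3.1000

Derivation:
Step 0: x=[9.7000] v=[0.0000]
Step 1: x=[9.6726] v=[-0.2737]
Step 2: x=[9.6182] v=[-0.5445]
Step 3: x=[9.5372] v=[-0.8096]
Step 4: x=[9.4306] v=[-1.0662]
Step 5: x=[9.2995] v=[-1.3115]
Step 6: x=[9.1452] v=[-1.5430]
Step 7: x=[8.9694] v=[-1.7583]
Step 8: x=[8.7739] v=[-1.9551]
Step 9: x=[8.5608] v=[-2.1313]
Step 10: x=[8.3323] v=[-2.2851]
Step 11: x=[8.0908] v=[-2.4148]
Step 12: x=[7.8389] v=[-2.5191]
Step 13: x=[7.5792] v=[-2.5969]
Step 14: x=[7.3145] v=[-2.6473]
Step 15: x=[7.0475] v=[-2.6699]
Step 16: x=[6.7811] v=[-2.6644]
Step 17: x=[6.5180] v=[-2.6308]
Step 18: x=[6.2611] v=[-2.5695]
Step 19: x=[6.0130] v=[-2.4812]
Step 20: x=[5.7763] v=[-2.3668]
Step 21: x=[5.5536] v=[-2.2275]
Step 22: x=[5.3471] v=[-2.0647]
Step 23: x=[5.1591] v=[-1.8802]
Step 24: x=[4.9915] v=[-1.6759]
Step 25: x=[4.8461] v=[-1.4540]
Step 26: x=[4.7244] v=[-1.2168]
Step 27: x=[4.6277] v=[-0.9667]
Step 28: x=[4.5571] v=[-0.7065]
Step 29: x=[4.5132] v=[-0.4388]
Step 30: x=[4.4966] v=[-0.1665]
Step 31: x=[4.5074] v=[0.1075]
First v>=0 after going negative at step 31, time=3.1000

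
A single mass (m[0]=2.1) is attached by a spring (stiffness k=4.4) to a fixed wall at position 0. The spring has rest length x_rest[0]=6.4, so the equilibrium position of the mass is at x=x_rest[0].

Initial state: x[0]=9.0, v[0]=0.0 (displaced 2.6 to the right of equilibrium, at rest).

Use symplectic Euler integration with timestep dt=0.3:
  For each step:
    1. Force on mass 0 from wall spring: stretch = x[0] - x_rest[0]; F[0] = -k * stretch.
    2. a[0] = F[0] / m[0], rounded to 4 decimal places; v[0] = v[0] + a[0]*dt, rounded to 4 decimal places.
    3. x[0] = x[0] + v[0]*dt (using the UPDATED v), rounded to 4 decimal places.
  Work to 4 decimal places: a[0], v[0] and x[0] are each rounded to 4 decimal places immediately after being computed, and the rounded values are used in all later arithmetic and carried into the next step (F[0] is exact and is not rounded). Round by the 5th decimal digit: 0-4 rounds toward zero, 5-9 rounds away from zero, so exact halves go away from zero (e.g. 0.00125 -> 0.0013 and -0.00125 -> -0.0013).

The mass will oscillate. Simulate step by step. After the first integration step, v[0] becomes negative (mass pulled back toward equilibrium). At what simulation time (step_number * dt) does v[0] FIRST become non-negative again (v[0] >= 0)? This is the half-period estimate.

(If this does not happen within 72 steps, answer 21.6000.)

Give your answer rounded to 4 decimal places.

Answer: 2.4000

Derivation:
Step 0: x=[9.0000] v=[0.0000]
Step 1: x=[8.5097] v=[-1.6343]
Step 2: x=[7.6216] v=[-2.9604]
Step 3: x=[6.5031] v=[-3.7283]
Step 4: x=[5.3652] v=[-3.7931]
Step 5: x=[4.4224] v=[-3.1426]
Step 6: x=[3.8525] v=[-1.8996]
Step 7: x=[3.7630] v=[-0.2983]
Step 8: x=[4.1708] v=[1.3592]
First v>=0 after going negative at step 8, time=2.4000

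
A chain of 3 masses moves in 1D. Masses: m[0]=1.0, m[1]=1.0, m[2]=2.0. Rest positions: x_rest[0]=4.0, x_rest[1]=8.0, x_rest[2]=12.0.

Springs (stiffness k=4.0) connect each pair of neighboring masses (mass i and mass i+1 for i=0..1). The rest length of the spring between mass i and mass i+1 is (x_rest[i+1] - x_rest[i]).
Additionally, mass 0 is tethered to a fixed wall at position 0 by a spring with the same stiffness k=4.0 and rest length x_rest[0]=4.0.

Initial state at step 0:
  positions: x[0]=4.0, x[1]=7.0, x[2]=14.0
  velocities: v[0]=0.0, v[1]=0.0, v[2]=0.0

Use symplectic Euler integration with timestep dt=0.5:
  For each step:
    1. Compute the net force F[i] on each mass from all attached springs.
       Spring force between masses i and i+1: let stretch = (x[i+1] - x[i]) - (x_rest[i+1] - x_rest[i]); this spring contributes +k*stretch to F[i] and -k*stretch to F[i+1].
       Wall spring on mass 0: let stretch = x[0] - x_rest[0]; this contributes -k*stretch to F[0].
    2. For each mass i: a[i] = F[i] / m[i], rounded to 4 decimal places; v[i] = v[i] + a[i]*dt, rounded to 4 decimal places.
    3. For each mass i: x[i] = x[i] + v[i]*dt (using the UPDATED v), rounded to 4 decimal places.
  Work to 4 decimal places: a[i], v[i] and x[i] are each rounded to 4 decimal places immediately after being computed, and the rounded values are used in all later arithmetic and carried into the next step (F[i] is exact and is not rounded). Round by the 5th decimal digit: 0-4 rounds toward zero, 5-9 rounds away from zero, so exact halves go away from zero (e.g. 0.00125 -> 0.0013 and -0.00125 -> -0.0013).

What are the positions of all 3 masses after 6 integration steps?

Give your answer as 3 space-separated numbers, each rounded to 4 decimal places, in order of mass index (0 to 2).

Step 0: x=[4.0000 7.0000 14.0000] v=[0.0000 0.0000 0.0000]
Step 1: x=[3.0000 11.0000 12.5000] v=[-2.0000 8.0000 -3.0000]
Step 2: x=[7.0000 8.5000 12.2500] v=[8.0000 -5.0000 -0.5000]
Step 3: x=[5.5000 8.2500 12.1250] v=[-3.0000 -0.5000 -0.2500]
Step 4: x=[1.2500 9.1250 12.0625] v=[-8.5000 1.7500 -0.1250]
Step 5: x=[3.6250 5.0625 12.5313] v=[4.7500 -8.1250 0.9375]
Step 6: x=[3.8125 7.0313 11.2657] v=[0.3750 3.9376 -2.5313]

Answer: 3.8125 7.0313 11.2657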